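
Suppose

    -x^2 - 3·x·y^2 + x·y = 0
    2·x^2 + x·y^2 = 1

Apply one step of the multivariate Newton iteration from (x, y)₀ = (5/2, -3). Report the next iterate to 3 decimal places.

(1.450, -2.063)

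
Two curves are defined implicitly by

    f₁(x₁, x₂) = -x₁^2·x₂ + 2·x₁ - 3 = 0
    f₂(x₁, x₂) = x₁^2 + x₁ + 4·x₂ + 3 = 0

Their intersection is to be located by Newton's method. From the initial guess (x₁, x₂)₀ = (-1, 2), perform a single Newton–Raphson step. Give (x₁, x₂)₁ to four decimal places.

(-0.2609, -0.5652)

At (-1, 2): F = (-7.0000, 11.0000).
Jacobian J = [[-2·x₁·x₂ + 2, -x₁^2], [2·x₁ + 1, 4]].
At the point, J = [[6.0000, -1.0000], [-1.0000, 4.0000]] (det J = 23.0000).
Solving J·Δ = −F gives Δ = (0.7391, -2.5652).
Then the next iterate is (x₁, x₂)₁ = (-0.2609, -0.5652).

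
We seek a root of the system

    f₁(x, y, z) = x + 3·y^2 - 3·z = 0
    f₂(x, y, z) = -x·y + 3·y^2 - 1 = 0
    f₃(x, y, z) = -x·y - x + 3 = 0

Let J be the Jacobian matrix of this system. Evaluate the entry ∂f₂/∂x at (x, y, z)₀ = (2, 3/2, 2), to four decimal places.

∂f₂/∂x = -y.
At (2, 3/2, 2) this is -1.5000.

-1.5000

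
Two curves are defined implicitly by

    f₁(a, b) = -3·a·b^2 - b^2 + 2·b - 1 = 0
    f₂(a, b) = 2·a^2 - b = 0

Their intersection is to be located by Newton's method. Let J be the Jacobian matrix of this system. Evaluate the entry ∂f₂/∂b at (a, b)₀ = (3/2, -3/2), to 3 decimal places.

-1.000

∂f₂/∂b = -1.
At (3/2, -3/2) this is -1.000.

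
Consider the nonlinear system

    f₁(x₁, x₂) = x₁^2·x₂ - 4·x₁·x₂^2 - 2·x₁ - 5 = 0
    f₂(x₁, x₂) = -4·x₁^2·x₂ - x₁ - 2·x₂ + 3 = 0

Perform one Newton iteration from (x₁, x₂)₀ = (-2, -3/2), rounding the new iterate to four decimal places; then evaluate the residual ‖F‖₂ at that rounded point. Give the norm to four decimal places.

10.5868

At (-2, -3/2): F = (11.0000, 32.0000).
Jacobian J = [[2·x₁·x₂ - 4·x₂^2 - 2, x₁^2 - 8·x₁·x₂], [-8·x₁·x₂ - 1, -4·x₁^2 - 2]].
At the point, J = [[-5.0000, -20.0000], [-25.0000, -18.0000]] (det J = -410.0000).
Solving J·Δ = −F gives Δ = (1.0780, 0.2805).
Then the next iterate is (x₁, x₂)₁ = (-0.9220, -1.2195).
Re-evaluating at (-0.9220, -1.2195): F = (1.292043, 10.507710), so ‖F‖₂ = 10.5868.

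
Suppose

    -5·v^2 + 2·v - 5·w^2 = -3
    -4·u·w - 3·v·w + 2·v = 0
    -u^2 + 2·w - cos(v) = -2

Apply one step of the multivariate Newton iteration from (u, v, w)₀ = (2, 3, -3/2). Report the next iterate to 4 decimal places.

(1.6441, 2.0415, -0.1391)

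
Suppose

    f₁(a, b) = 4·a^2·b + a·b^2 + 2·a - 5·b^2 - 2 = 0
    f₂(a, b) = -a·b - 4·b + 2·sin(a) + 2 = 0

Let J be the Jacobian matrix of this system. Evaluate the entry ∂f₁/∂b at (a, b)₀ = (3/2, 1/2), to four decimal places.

5.5000

∂f₁/∂b = 4·a^2 + 2·a·b - 10·b.
At (3/2, 1/2) this is 5.5000.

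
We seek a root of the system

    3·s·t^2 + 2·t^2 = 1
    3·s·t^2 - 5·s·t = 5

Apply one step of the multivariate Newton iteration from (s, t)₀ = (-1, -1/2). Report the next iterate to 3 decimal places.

At (-1, -1/2): F = (-1.250, -8.250).
Jacobian J = [[3·t^2, 6·s·t + 4·t], [3·t^2 - 5·t, 6·s·t - 5·s]].
At the point, J = [[0.750, 1.000], [3.250, 8.000]] (det J = 2.750).
Solving J·Δ = −F gives Δ = (0.636, 0.773).
Then the next iterate is (s, t)₁ = (-0.364, 0.273).

(-0.364, 0.273)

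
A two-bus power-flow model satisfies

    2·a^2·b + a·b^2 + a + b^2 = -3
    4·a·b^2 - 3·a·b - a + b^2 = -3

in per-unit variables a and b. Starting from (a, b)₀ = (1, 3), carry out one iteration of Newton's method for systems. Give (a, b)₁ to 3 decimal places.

(0.026, 2.530)

At (1, 3): F = (28.000, 38.000).
Jacobian J = [[4·a·b + b^2 + 1, 2·a^2 + 2·a·b + 2·b], [4·b^2 - 3·b - 1, 8·a·b - 3·a + 2·b]].
At the point, J = [[22.000, 14.000], [26.000, 27.000]] (det J = 230.000).
Solving J·Δ = −F gives Δ = (-0.974, -0.470).
Then the next iterate is (a, b)₁ = (0.026, 2.530).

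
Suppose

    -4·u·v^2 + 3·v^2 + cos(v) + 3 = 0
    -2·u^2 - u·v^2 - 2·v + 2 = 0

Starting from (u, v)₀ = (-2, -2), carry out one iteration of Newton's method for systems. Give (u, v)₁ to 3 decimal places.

(-1.376, -1.151)

At (-2, -2): F = (46.58385, 6.000).
Jacobian J = [[-4·v^2, -8·u·v + 6·v - sin(v)], [-4·u - v^2, -2·u·v - 2]].
At the point, J = [[-16.000, -43.09070], [4.000, -10.000]] (det J = 332.36281).
Solving J·Δ = −F gives Δ = (0.624, 0.849).
Then the next iterate is (u, v)₁ = (-1.376, -1.151).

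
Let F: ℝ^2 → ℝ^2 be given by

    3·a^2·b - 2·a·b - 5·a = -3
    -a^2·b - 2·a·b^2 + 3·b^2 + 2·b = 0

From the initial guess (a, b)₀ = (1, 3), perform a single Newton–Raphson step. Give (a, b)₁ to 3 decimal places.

(1.068, 1.521)

At (1, 3): F = (1.000, 12.000).
Jacobian J = [[6·a·b - 2·b - 5, 3·a^2 - 2·a], [-2·a·b - 2·b^2, -a^2 - 4·a·b + 6·b + 2]].
At the point, J = [[7.000, 1.000], [-24.000, 7.000]] (det J = 73.000).
Solving J·Δ = −F gives Δ = (0.068, -1.479).
Then the next iterate is (a, b)₁ = (1.068, 1.521).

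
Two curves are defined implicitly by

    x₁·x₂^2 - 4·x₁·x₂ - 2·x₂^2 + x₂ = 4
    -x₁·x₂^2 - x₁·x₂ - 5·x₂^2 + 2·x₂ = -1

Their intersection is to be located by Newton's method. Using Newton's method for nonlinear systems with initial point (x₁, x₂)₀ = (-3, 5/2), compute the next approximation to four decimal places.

(-2.7014, 2.1775)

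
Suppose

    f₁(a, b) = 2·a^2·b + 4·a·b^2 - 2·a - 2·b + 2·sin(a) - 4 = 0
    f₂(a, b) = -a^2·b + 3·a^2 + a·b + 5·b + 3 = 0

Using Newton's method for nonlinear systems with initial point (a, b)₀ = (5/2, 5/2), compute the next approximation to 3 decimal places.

At (5/2, 5/2): F = (80.94694, 24.875).
Jacobian J = [[4·a·b + 4·b^2 + 2·cos(a) - 2, 2·a^2 + 8·a·b - 2], [-2·a·b + 6·a + b, -a^2 + a + 5]].
At the point, J = [[46.39771, 60.500], [5.000, 1.250]] (det J = -244.50286).
Solving J·Δ = −F gives Δ = (-5.741, 3.065).
Then the next iterate is (a, b)₁ = (-3.241, 5.565).

(-3.241, 5.565)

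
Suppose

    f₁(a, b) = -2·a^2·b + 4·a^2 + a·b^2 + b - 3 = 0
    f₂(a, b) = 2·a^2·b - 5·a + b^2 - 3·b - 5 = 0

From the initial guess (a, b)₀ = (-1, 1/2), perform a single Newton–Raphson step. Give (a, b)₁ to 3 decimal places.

(-1.036, 0.728)

At (-1, 1/2): F = (0.250, -0.250).
Jacobian J = [[-4·a·b + 8·a + b^2, -2·a^2 + 2·a·b + 1], [4·a·b - 5, 2·a^2 + 2·b - 3]].
At the point, J = [[-5.750, -2.000], [-7.000, 0.000]] (det J = -14.000).
Solving J·Δ = −F gives Δ = (-0.036, 0.228).
Then the next iterate is (a, b)₁ = (-1.036, 0.728).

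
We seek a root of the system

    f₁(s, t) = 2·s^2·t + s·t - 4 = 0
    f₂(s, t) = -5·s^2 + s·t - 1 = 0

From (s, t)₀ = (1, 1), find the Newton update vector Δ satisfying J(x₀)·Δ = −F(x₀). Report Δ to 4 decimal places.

(-0.4375, 1.0625)

At (1, 1): F = (-1.0000, -5.0000).
Jacobian J = [[4·s·t + t, 2·s^2 + s], [-10·s + t, s]].
At the point, J = [[5.0000, 3.0000], [-9.0000, 1.0000]] (det J = 32.0000).
Solving J·Δ = −F gives Δ = (-0.4375, 1.0625).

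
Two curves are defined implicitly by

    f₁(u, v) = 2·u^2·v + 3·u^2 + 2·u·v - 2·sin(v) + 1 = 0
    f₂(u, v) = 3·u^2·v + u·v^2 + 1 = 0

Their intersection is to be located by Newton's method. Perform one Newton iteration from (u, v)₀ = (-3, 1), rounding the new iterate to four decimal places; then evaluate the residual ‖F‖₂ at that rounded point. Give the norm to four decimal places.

12.2155

At (-3, 1): F = (38.317058, 25.0000).
Jacobian J = [[4·u·v + 6·u + 2·v, 2·u^2 + 2·u - 2·cos(v)], [6·u·v + v^2, 3·u^2 + 2·u·v]].
At the point, J = [[-28.0000, 10.919395], [-17.0000, 21.0000]] (det J = -402.370278).
Solving J·Δ = −F gives Δ = (1.3214, -0.1208).
Then the next iterate is (u, v)₁ = (-1.6786, 0.8792).
Re-evaluating at (-1.6786, 0.8792): F = (9.915626, 7.134415), so ‖F‖₂ = 12.2155.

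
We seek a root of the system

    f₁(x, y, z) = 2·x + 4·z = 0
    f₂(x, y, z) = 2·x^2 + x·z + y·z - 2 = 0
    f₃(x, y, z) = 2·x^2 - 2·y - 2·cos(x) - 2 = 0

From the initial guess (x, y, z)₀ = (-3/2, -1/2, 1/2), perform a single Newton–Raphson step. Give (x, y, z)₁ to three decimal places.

At (-3/2, -1/2, 1/2): F = (-1.000, 1.500, 3.35853).
Jacobian J = [[2, 0, 4], [4·x + z, z, x + y], [4·x + 2·sin(x), -2, 0]].
At the point, J = [[2.000, 0.000, 4.000], [-5.500, 0.500, -2.000], [-7.99499, -2.000, 0.000]] (det J = 51.98998).
Solving J·Δ = −F gives Δ = (0.283, 0.548, 0.108).
Then the next iterate is (x, y, z)₁ = (-1.217, 0.048, 0.608).

(-1.217, 0.048, 0.608)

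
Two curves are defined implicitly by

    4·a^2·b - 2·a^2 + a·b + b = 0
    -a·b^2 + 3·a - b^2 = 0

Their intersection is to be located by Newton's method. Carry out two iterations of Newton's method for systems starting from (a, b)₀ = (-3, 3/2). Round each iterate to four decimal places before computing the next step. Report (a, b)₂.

(-1.5220, -1.4430)

At (-3, 3/2): F = (33.0000, -4.5000).
Jacobian J = [[8·a·b - 4·a + b, 4·a^2 + a + 1], [-b^2 + 3, -2·a·b - 2·b]].
At the point, J = [[-22.5000, 34.0000], [0.7500, 6.0000]] (det J = -160.5000).
Solving J·Δ = −F gives Δ = (2.1869, 0.4766).
Then the next iterate is (a, b)₁ = (-0.8131, 1.9766).
Round to (-0.8131, 1.9766) and repeat: F = (4.274334, -3.169508), J = [[-7.628388, 2.831426], [-0.906948, -0.738853]].
Δ = (-0.7089, -3.4196), so (a, b)₂ = (-1.5220, -1.4430).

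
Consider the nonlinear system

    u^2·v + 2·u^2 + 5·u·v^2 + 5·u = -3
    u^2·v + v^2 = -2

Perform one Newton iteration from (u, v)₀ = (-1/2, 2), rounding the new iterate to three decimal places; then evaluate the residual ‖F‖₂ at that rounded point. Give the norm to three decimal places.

At (-1/2, 2): F = (-8.500, 6.500).
Jacobian J = [[2·u·v + 4·u + 5·v^2 + 5, u^2 + 10·u·v], [2·u·v, u^2 + 2·v]].
At the point, J = [[21.000, -9.750], [-2.000, 4.250]] (det J = 69.750).
Solving J·Δ = −F gives Δ = (-0.391, -1.713).
Then the next iterate is (u, v)₁ = (-0.891, 0.287).
Re-evaluating at (-0.891, 0.287): F = (-0.00635, 2.31021), so ‖F‖₂ = 2.310.

2.310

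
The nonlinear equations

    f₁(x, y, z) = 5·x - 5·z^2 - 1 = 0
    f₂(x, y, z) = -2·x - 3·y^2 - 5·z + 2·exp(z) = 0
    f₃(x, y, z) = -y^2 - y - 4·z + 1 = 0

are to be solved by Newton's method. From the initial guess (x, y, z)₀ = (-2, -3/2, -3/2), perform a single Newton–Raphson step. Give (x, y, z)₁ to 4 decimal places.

(-2.4603, -1.3515, 0.1368)

At (-2, -3/2, -3/2): F = (-22.2500, 5.196260, 6.2500).
Jacobian J = [[5, 0, -10·z], [-2, -6·y, 2·exp(z) - 5], [0, -2·y - 1, -4]].
At the point, J = [[5.0000, 0.0000, 15.0000], [-2.0000, 9.0000, -4.553740], [0.0000, 2.0000, -4.0000]] (det J = -194.462603).
Solving J·Δ = −F gives Δ = (-0.4603, 0.1485, 1.6368).
Then the next iterate is (x, y, z)₁ = (-2.4603, -1.3515, 0.1368).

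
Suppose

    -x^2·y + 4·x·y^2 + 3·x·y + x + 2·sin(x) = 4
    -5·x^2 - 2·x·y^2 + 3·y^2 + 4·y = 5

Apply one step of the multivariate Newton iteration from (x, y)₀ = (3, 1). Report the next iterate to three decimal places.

(1.498, 0.531)

At (3, 1): F = (11.28224, -49.000).
Jacobian J = [[-2·x·y + 4·y^2 + 3·y + 2·cos(x) + 1, -x^2 + 8·x·y + 3·x], [-10·x - 2·y^2, -4·x·y + 6·y + 4]].
At the point, J = [[0.02002, 24.000], [-32.000, -2.000]] (det J = 767.95997).
Solving J·Δ = −F gives Δ = (-1.502, -0.469).
Then the next iterate is (x, y)₁ = (1.498, 0.531).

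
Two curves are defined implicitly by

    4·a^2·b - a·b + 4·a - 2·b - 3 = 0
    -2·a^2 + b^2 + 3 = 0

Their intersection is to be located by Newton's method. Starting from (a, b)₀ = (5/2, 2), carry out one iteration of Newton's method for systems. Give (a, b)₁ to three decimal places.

(1.683, 1.332)

At (5/2, 2): F = (48.000, -5.500).
Jacobian J = [[8·a·b - b + 4, 4·a^2 - a - 2], [-4·a, 2·b]].
At the point, J = [[42.000, 20.500], [-10.000, 4.000]] (det J = 373.000).
Solving J·Δ = −F gives Δ = (-0.817, -0.668).
Then the next iterate is (a, b)₁ = (1.683, 1.332).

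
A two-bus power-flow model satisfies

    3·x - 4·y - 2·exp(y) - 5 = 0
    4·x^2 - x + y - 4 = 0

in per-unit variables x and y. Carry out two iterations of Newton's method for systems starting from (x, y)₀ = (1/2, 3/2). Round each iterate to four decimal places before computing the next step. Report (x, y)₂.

At (1/2, 3/2): F = (-18.463378, -2.0000).
Jacobian J = [[3, -2·exp(y) - 4], [8·x - 1, 1]].
At the point, J = [[3.0000, -12.963378], [3.0000, 1.0000]] (det J = 41.890134).
Solving J·Δ = −F gives Δ = (1.0597, -1.1790).
Then the next iterate is (x, y)₁ = (1.5597, 0.3210).
Round to (1.5597, 0.3210) and repeat: F = (-4.361911, 4.491956), J = [[3.0000, -6.757011], [11.4776, 1.0000]].
Δ = (-0.3226, -0.7888), so (x, y)₂ = (1.2371, -0.4678).

(1.2371, -0.4678)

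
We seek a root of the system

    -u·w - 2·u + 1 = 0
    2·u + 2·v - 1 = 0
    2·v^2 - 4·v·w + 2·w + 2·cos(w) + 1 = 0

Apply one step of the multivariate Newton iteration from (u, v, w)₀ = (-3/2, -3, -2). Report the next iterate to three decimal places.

At (-3/2, -3, -2): F = (1.000, -10.000, -9.83229).
Jacobian J = [[-w - 2, 0, -u], [2, 2, 0], [0, 4·v - 4·w, -4·v - 2·sin(w) + 2]].
At the point, J = [[0.000, 0.000, 1.500], [2.000, 2.000, 0.000], [0.000, -4.000, 15.81859]] (det J = -12.000).
Solving J·Δ = −F gives Δ = (10.095, -5.095, -0.667).
Then the next iterate is (u, v, w)₁ = (8.595, -8.095, -2.667).

(8.595, -8.095, -2.667)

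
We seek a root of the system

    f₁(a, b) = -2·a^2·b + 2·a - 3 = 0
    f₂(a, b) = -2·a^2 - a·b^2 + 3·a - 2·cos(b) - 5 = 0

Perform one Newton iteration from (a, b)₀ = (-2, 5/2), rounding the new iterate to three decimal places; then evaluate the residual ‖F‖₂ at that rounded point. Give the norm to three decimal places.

At (-2, 5/2): F = (-27.000, -4.89771).
Jacobian J = [[-4·a·b + 2, -2·a^2], [-4·a - b^2 + 3, -2·a·b + 2·sin(b)]].
At the point, J = [[22.000, -8.000], [4.750, 11.19694]] (det J = 284.33277).
Solving J·Δ = −F gives Δ = (1.201, -0.072).
Then the next iterate is (a, b)₁ = (-0.799, 2.428).
Re-evaluating at (-0.799, 2.428): F = (-7.69808, -2.45152), so ‖F‖₂ = 8.079.

8.079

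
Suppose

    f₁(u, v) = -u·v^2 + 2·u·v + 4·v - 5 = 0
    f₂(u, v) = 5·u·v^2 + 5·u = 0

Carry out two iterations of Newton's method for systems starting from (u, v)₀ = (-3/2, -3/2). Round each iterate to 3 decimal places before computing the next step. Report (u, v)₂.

(-0.243, 1.354)

At (-3/2, -3/2): F = (-3.125, -24.375).
Jacobian J = [[-v^2 + 2·v, -2·u·v + 2·u + 4], [5·v^2 + 5, 10·u·v]].
At the point, J = [[-5.250, -3.500], [16.250, 22.500]] (det J = -61.250).
Solving J·Δ = −F gives Δ = (-2.541, 2.918).
Then the next iterate is (u, v)₁ = (-4.041, 1.418).
Round to (-4.041, 1.418) and repeat: F = (-2.66294, -60.83168), J = [[0.82528, 7.37828], [15.05362, -57.30138]].
Δ = (3.798, -0.064), so (u, v)₂ = (-0.243, 1.354).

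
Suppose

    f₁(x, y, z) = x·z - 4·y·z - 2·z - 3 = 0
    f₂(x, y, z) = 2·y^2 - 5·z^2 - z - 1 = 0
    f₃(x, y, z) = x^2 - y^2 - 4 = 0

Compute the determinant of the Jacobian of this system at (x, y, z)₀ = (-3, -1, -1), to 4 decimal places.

-174.0000

J = [[z, -4·z, x - 4·y - 2], [0, 4·y, -10·z - 1], [2·x, -2·y, 0]].
At the point, J = [[-1.0000, 4.0000, -1.0000], [0.0000, -4.0000, 9.0000], [-6.0000, 2.0000, 0.0000]].
det J = -174.0000.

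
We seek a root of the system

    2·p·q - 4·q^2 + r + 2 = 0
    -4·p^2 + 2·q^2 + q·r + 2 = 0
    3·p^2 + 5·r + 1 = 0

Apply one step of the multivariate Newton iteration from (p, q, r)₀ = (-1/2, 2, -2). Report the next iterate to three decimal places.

At (-1/2, 2, -2): F = (-18.000, 5.000, -8.250).
Jacobian J = [[2·q, 2·p - 8·q, 1], [-8·p, 4·q + r, q], [6·p, 0, 5]].
At the point, J = [[4.000, -17.000, 1.000], [4.000, 6.000, 2.000], [-3.000, 0.000, 5.000]] (det J = 580.000).
Solving J·Δ = −F gives Δ = (-0.371, -1.062, 1.428).
Then the next iterate is (p, q, r)₁ = (-0.871, 0.938, -0.572).

(-0.871, 0.938, -0.572)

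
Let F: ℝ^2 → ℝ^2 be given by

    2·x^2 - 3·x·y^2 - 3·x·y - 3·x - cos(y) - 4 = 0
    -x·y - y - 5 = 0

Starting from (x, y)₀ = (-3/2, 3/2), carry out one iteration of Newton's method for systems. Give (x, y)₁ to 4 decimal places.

(-6.4883, -4.9649)

At (-3/2, 3/2): F = (21.804263, -4.2500).
Jacobian J = [[4·x - 3·y^2 - 3·y - 3, -6·x·y - 3·x + sin(y)], [-y, -x - 1]].
At the point, J = [[-20.2500, 18.997495], [-1.5000, 0.5000]] (det J = 18.371242).
Solving J·Δ = −F gives Δ = (-4.9883, -6.4649).
Then the next iterate is (x, y)₁ = (-6.4883, -4.9649).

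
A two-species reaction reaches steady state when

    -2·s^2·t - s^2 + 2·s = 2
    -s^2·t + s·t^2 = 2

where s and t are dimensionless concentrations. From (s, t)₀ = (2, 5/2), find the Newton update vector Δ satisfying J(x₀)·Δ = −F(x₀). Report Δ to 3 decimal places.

At (2, 5/2): F = (-22.000, 0.500).
Jacobian J = [[-4·s·t - 2·s + 2, -2·s^2], [-2·s·t + t^2, -s^2 + 2·s·t]].
At the point, J = [[-22.000, -8.000], [-3.750, 6.000]] (det J = -162.000).
Solving J·Δ = −F gives Δ = (-0.790, -0.577).

(-0.790, -0.577)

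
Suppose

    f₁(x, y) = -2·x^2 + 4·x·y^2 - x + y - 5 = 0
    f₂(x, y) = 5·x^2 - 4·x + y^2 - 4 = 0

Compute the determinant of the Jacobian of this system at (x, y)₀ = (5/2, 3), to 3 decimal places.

-1131.000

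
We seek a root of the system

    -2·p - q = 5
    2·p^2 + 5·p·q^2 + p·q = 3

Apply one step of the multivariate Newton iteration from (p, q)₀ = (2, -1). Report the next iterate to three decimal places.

(-1.271, -2.458)

At (2, -1): F = (-8.000, 13.000).
Jacobian J = [[-2, -1], [4·p + 5·q^2 + q, 10·p·q + p]].
At the point, J = [[-2.000, -1.000], [12.000, -18.000]] (det J = 48.000).
Solving J·Δ = −F gives Δ = (-3.271, -1.458).
Then the next iterate is (p, q)₁ = (-1.271, -2.458).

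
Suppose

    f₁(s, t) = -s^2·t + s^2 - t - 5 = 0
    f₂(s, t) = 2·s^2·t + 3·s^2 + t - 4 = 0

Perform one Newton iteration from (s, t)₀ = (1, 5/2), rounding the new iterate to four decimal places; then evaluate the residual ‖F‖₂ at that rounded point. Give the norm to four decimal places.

At (1, 5/2): F = (-9.0000, 6.5000).
Jacobian J = [[-2·s·t + 2·s, -s^2 - 1], [4·s·t + 6·s, 2·s^2 + 1]].
At the point, J = [[-3.0000, -2.0000], [16.0000, 3.0000]] (det J = 23.0000).
Solving J·Δ = −F gives Δ = (0.6087, -5.4130).
Then the next iterate is (s, t)₁ = (1.6087, -2.9130).
Re-evaluating at (1.6087, -2.9130): F = (8.039514, -14.226450), so ‖F‖₂ = 16.3409.

16.3409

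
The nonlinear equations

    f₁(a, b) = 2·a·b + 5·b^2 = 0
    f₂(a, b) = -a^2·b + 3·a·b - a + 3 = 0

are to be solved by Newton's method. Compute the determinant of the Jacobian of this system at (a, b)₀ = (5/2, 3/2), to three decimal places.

J = [[2·b, 2·a + 10·b], [-2·a·b + 3·b - 1, -a^2 + 3·a]].
At the point, J = [[3.000, 20.000], [-4.000, 1.250]].
det J = 83.750.

83.750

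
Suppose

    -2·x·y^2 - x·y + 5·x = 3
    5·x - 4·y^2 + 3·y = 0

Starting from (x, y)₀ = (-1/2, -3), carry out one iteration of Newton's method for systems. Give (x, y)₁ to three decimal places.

(-1.355, -1.082)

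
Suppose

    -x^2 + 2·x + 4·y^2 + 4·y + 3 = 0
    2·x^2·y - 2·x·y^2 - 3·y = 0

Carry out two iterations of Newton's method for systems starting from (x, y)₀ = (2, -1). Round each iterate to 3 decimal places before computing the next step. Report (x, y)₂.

(3.713, 0.483)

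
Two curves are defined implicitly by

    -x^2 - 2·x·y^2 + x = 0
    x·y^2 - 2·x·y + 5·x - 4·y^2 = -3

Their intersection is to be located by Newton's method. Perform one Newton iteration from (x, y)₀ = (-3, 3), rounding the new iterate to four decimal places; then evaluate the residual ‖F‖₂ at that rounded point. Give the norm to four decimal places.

77.9446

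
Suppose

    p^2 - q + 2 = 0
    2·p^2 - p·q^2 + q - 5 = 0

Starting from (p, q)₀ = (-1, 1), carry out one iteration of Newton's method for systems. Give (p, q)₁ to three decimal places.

(-0.545, 2.091)

At (-1, 1): F = (2.000, -1.000).
Jacobian J = [[2·p, -1], [4·p - q^2, -2·p·q + 1]].
At the point, J = [[-2.000, -1.000], [-5.000, 3.000]] (det J = -11.000).
Solving J·Δ = −F gives Δ = (0.455, 1.091).
Then the next iterate is (p, q)₁ = (-0.545, 2.091).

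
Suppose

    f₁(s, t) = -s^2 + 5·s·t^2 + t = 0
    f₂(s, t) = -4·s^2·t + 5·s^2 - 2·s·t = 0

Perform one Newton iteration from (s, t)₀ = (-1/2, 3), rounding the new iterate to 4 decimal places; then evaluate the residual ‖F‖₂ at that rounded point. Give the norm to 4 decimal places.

71.5692

At (-1/2, 3): F = (-19.7500, 1.2500).
Jacobian J = [[-2·s + 5·t^2, 10·s·t + 1], [-8·s·t + 10·s - 2·t, -4·s^2 - 2·s]].
At the point, J = [[46.0000, -14.0000], [1.0000, 0.0000]] (det J = 14.0000).
Solving J·Δ = −F gives Δ = (-1.2500, -5.5179).
Then the next iterate is (s, t)₁ = (-1.7500, -2.5179).
Re-evaluating at (-1.7500, -2.5179): F = (-61.053829, 37.344125), so ‖F‖₂ = 71.5692.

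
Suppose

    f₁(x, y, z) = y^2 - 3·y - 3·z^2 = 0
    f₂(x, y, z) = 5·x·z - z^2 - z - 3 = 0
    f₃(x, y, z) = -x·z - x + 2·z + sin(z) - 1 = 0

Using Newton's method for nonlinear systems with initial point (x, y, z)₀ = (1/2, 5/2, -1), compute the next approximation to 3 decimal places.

At (1/2, 5/2, -1): F = (-4.250, -5.500, -3.84147).
Jacobian J = [[0, 2·y - 3, -6·z], [5·z, 0, 5·x - 2·z - 1], [-z - 1, 0, -x + cos(z) + 2]].
At the point, J = [[0.000, 2.000, 6.000], [-5.000, 0.000, 3.500], [0.000, 0.000, 2.04030]] (det J = 20.40302).
Solving J·Δ = −F gives Δ = (0.218, -3.523, 1.883).
Then the next iterate is (x, y, z)₁ = (0.718, -1.023, 0.883).

(0.718, -1.023, 0.883)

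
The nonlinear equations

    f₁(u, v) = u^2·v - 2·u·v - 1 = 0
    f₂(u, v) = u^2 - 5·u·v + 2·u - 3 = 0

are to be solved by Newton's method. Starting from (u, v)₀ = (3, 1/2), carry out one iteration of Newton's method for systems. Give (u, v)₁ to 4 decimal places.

(2.5484, 0.6344)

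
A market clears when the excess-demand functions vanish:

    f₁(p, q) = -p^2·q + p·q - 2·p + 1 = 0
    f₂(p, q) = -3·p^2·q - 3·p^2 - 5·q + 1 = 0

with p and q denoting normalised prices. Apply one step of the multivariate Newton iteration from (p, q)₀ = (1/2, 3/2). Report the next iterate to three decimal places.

(0.505, 0.037)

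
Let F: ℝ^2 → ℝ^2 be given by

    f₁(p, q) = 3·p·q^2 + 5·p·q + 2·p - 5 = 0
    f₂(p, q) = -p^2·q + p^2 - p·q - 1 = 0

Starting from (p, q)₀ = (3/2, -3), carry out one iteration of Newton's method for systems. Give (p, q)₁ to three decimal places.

(0.734, -2.729)

At (3/2, -3): F = (16.000, 12.500).
Jacobian J = [[3·q^2 + 5·q + 2, 6·p·q + 5·p], [-2·p·q + 2·p - q, -p^2 - p]].
At the point, J = [[14.000, -19.500], [15.000, -3.750]] (det J = 240.000).
Solving J·Δ = −F gives Δ = (-0.766, 0.271).
Then the next iterate is (p, q)₁ = (0.734, -2.729).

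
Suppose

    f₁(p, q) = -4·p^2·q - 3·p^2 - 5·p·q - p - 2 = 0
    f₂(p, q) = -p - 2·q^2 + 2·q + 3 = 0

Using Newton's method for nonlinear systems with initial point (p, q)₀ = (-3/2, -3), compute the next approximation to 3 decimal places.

(-1.869, -1.634)

At (-3/2, -3): F = (-2.750, -19.500).
Jacobian J = [[-8·p·q - 6·p - 5·q - 1, -4·p^2 - 5·p], [-1, -4·q + 2]].
At the point, J = [[-13.000, -1.500], [-1.000, 14.000]] (det J = -183.500).
Solving J·Δ = −F gives Δ = (-0.369, 1.366).
Then the next iterate is (p, q)₁ = (-1.869, -1.634).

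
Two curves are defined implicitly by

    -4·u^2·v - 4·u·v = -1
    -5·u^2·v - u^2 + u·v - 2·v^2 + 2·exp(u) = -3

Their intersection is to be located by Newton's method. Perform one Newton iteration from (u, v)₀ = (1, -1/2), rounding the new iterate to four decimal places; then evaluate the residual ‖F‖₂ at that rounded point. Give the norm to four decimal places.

3.7522

At (1, -1/2): F = (5.0000, 8.936564).
Jacobian J = [[-8·u·v - 4·v, -4·u^2 - 4·u], [-10·u·v - 2·u + v + 2·exp(u), -5·u^2 + u - 4·v]].
At the point, J = [[6.0000, -8.0000], [7.936564, -2.0000]] (det J = 51.492509).
Solving J·Δ = −F gives Δ = (-1.1942, -0.2707).
Then the next iterate is (u, v)₁ = (-0.1942, -0.7707).
Re-evaluating at (-0.1942, -0.7707): F = (0.517584, 3.716315), so ‖F‖₂ = 3.7522.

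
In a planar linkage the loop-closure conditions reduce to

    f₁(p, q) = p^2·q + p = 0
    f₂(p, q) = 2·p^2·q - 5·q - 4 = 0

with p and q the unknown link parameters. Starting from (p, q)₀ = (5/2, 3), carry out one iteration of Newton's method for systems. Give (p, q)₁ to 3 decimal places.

(3.148, -2.059)

At (5/2, 3): F = (21.250, 18.500).
Jacobian J = [[2·p·q + 1, p^2], [4·p·q, 2·p^2 - 5]].
At the point, J = [[16.000, 6.250], [30.000, 7.500]] (det J = -67.500).
Solving J·Δ = −F gives Δ = (0.648, -5.059).
Then the next iterate is (p, q)₁ = (3.148, -2.059).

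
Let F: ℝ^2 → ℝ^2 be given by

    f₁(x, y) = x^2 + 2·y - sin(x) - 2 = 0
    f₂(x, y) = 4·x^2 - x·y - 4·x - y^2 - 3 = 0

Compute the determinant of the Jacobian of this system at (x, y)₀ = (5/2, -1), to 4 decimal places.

J = [[2·x - cos(x), 2], [8·x - y - 4, -x - 2·y]].
At the point, J = [[5.801144, 2.0000], [17.0000, -0.5000]].
det J = -36.9006.

-36.9006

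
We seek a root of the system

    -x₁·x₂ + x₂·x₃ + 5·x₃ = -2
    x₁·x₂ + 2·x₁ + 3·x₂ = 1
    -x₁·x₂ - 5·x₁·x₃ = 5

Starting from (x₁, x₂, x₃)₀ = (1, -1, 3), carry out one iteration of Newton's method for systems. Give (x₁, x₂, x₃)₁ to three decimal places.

(1.067, -0.267, -1.133)

At (1, -1, 3): F = (15.000, -3.000, -19.000).
Jacobian J = [[-x₂, -x₁ + x₃, x₂ + 5], [x₂ + 2, x₁ + 3, 0], [-x₂ - 5·x₃, -x₁, -5·x₁]].
At the point, J = [[1.000, 2.000, 4.000], [1.000, 4.000, 0.000], [-14.000, -1.000, -5.000]] (det J = 210.000).
Solving J·Δ = −F gives Δ = (0.067, 0.733, -4.133).
Then the next iterate is (x₁, x₂, x₃)₁ = (1.067, -0.267, -1.133).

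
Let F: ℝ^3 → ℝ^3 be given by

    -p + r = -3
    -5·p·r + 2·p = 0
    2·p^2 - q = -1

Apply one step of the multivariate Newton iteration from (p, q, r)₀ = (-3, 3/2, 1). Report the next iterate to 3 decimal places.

(5.000, -77.000, 2.000)

At (-3, 3/2, 1): F = (7.000, 9.000, 17.500).
Jacobian J = [[-1, 0, 1], [-5·r + 2, 0, -5·p], [4·p, -1, 0]].
At the point, J = [[-1.000, 0.000, 1.000], [-3.000, 0.000, 15.000], [-12.000, -1.000, 0.000]] (det J = -12.000).
Solving J·Δ = −F gives Δ = (8.000, -78.500, 1.000).
Then the next iterate is (p, q, r)₁ = (5.000, -77.000, 2.000).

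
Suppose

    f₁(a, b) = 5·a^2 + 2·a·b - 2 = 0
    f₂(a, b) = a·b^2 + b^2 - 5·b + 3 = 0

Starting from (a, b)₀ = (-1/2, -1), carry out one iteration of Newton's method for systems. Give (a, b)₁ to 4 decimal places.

(-0.6628, 0.3895)

At (-1/2, -1): F = (0.2500, 8.5000).
Jacobian J = [[10·a + 2·b, 2·a], [b^2, 2·a·b + 2·b - 5]].
At the point, J = [[-7.0000, -1.0000], [1.0000, -6.0000]] (det J = 43.0000).
Solving J·Δ = −F gives Δ = (-0.1628, 1.3895).
Then the next iterate is (a, b)₁ = (-0.6628, 0.3895).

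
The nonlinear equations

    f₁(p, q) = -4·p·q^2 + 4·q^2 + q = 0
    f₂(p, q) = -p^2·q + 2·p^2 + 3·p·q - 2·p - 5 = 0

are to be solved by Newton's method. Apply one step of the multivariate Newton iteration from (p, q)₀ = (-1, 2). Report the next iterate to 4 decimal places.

At (-1, 2): F = (34.0000, -9.0000).
Jacobian J = [[-4·q^2, -8·p·q + 8·q + 1], [-2·p·q + 4·p + 3·q - 2, -p^2 + 3·p]].
At the point, J = [[-16.0000, 33.0000], [4.0000, -4.0000]] (det J = -68.0000).
Solving J·Δ = −F gives Δ = (2.3676, 0.1176).
Then the next iterate is (p, q)₁ = (1.3676, 2.1176).

(1.3676, 2.1176)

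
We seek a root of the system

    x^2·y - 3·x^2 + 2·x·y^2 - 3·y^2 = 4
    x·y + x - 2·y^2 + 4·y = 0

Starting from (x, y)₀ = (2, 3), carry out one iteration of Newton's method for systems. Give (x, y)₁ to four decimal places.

At (2, 3): F = (5.0000, 2.0000).
Jacobian J = [[2·x·y - 6·x + 2·y^2, x^2 + 4·x·y - 6·y], [y + 1, x - 4·y + 4]].
At the point, J = [[18.0000, 10.0000], [4.0000, -6.0000]] (det J = -148.0000).
Solving J·Δ = −F gives Δ = (-0.3378, 0.1081).
Then the next iterate is (x, y)₁ = (1.6622, 3.1081).

(1.6622, 3.1081)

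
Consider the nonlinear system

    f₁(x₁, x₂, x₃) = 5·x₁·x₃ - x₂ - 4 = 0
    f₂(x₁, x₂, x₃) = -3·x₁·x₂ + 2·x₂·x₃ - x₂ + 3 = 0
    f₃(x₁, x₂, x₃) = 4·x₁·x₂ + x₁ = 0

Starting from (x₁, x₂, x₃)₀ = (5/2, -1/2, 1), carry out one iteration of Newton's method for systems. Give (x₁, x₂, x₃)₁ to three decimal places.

(-1.787, -0.679, 1.981)

At (5/2, -1/2, 1): F = (9.000, 6.250, -2.500).
Jacobian J = [[5·x₃, -1, 5·x₁], [-3·x₂, -3·x₁ + 2·x₃ - 1, 2·x₂], [4·x₂ + 1, 4·x₁, 0]].
At the point, J = [[5.000, -1.000, 12.500], [1.500, -6.500, -1.000], [-1.000, 10.000, 0.000]] (det J = 155.250).
Solving J·Δ = −F gives Δ = (-4.287, -0.179, 0.981).
Then the next iterate is (x₁, x₂, x₃)₁ = (-1.787, -0.679, 1.981).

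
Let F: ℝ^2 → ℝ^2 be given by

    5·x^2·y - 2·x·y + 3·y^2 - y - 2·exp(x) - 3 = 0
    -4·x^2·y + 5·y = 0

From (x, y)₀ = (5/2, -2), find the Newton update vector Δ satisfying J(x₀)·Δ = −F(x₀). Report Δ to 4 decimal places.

(-0.8974, 0.2052)

At (5/2, -2): F = (-65.864988, 40.0000).
Jacobian J = [[10·x·y - 2·y - 2·exp(x), 5·x^2 - 2·x + 6·y - 1], [-8·x·y, -4·x^2 + 5]].
At the point, J = [[-70.364988, 13.2500], [40.0000, -20.0000]] (det J = 877.299758).
Solving J·Δ = −F gives Δ = (-0.8974, 0.2052).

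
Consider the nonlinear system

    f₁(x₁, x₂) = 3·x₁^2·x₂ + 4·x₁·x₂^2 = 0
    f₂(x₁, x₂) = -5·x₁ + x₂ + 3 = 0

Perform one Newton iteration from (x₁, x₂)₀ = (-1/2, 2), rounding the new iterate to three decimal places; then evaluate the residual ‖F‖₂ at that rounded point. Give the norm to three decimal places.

88.395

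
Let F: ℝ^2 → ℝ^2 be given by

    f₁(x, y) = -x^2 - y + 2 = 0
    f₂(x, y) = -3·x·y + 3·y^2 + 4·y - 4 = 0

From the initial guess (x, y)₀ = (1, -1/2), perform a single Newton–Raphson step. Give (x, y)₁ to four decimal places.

(2.2273, -1.4545)

At (1, -1/2): F = (1.5000, -3.7500).
Jacobian J = [[-2·x, -1], [-3·y, -3·x + 6·y + 4]].
At the point, J = [[-2.0000, -1.0000], [1.5000, -2.0000]] (det J = 5.5000).
Solving J·Δ = −F gives Δ = (1.2273, -0.9545).
Then the next iterate is (x, y)₁ = (2.2273, -1.4545).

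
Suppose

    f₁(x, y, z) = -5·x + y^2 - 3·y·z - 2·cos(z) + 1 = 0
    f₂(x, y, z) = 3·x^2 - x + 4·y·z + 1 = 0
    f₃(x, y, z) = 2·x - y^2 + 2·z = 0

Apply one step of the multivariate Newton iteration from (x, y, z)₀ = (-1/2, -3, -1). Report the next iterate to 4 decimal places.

(-0.2874, -1.2485, -0.4672)

At (-1/2, -3, -1): F = (2.419395, 14.2500, -12.0000).
Jacobian J = [[-5, 2·y - 3·z, -3·y + 2·sin(z)], [6·x - 1, 4·z, 4·y], [2, -2·y, 2]].
At the point, J = [[-5.0000, -3.0000, 7.317058], [-4.0000, -4.0000, -12.0000], [2.0000, 6.0000, 2.0000]] (det J = -389.072928).
Solving J·Δ = −F gives Δ = (0.2126, 1.7515, 0.5328).
Then the next iterate is (x, y, z)₁ = (-0.2874, -1.2485, -0.4672).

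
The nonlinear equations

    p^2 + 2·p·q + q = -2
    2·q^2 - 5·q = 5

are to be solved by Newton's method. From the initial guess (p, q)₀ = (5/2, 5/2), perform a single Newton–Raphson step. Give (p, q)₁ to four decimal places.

(-0.4250, 3.5000)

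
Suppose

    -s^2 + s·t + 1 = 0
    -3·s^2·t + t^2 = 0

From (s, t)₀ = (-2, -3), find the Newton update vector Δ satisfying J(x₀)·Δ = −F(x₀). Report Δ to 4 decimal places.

At (-2, -3): F = (3.0000, 45.0000).
Jacobian J = [[-2·s + t, s], [-6·s·t, -3·s^2 + 2·t]].
At the point, J = [[1.0000, -2.0000], [-36.0000, -18.0000]] (det J = -90.0000).
Solving J·Δ = −F gives Δ = (0.4000, 1.7000).

(0.4000, 1.7000)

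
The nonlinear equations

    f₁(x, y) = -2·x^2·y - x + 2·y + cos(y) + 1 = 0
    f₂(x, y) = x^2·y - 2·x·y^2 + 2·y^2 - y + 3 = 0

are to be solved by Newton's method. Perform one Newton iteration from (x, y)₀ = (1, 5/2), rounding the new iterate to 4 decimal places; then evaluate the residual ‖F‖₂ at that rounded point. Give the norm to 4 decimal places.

At (1, 5/2): F = (-0.801144, 3.0000).
Jacobian J = [[-4·x·y - 1, -2·x^2 - sin(y) + 2], [2·x·y - 2·y^2, x^2 - 4·x·y + 4·y - 1]].
At the point, J = [[-11.0000, -0.598472], [-7.5000, 0.0000]] (det J = -4.488541).
Solving J·Δ = −F gives Δ = (0.4000, -8.6907).
Then the next iterate is (x, y)₁ = (1.4000, -6.1907).
Re-evaluating at (1.4000, -6.1907): F = (12.481870, -33.602885), so ‖F‖₂ = 35.8462.

35.8462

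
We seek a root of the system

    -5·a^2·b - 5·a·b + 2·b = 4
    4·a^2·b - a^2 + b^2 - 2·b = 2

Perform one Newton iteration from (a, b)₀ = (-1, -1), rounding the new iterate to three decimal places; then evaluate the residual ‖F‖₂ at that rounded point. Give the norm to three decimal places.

7.481

At (-1, -1): F = (-6.000, -4.000).
Jacobian J = [[-10·a·b - 5·b, -5·a^2 - 5·a + 2], [8·a·b - 2·a, 4·a^2 + 2·b - 2]].
At the point, J = [[-5.000, 2.000], [10.000, 0.000]] (det J = -20.000).
Solving J·Δ = −F gives Δ = (0.400, 4.000).
Then the next iterate is (a, b)₁ = (-0.600, 3.000).
Re-evaluating at (-0.600, 3.000): F = (5.600, 4.960), so ‖F‖₂ = 7.481.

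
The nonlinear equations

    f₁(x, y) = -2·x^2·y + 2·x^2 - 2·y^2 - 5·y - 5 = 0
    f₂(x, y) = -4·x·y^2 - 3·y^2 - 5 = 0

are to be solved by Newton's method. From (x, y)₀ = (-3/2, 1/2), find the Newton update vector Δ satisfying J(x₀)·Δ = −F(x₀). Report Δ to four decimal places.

At (-3/2, 1/2): F = (-5.7500, -4.2500).
Jacobian J = [[-4·x·y + 4·x, -2·x^2 - 4·y - 5], [-4·y^2, -8·x·y - 6·y]].
At the point, J = [[-3.0000, -11.5000], [-1.0000, 3.0000]] (det J = -20.5000).
Solving J·Δ = −F gives Δ = (-3.2256, 0.3415).

(-3.2256, 0.3415)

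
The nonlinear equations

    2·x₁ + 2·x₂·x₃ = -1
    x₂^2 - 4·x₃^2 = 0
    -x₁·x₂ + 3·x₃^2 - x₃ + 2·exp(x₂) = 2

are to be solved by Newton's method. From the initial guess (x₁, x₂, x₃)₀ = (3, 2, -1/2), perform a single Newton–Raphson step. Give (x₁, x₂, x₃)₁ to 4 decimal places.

(-1.0219, 0.7912, -0.0412)

At (3, 2, -1/2): F = (5.0000, 3.0000, 8.028112).
Jacobian J = [[2, 2·x₃, 2·x₂], [0, 2·x₂, -8·x₃], [-x₂, -x₁ + 2·exp(x₂), 6·x₃ - 1]].
At the point, J = [[2.0000, -1.0000, 4.0000], [0.0000, 4.0000, 4.0000], [-2.0000, 11.778112, -4.0000]] (det J = -86.224898).
Solving J·Δ = −F gives Δ = (-4.0219, -1.2088, 0.4588).
Then the next iterate is (x₁, x₂, x₃)₁ = (-1.0219, 0.7912, -0.0412).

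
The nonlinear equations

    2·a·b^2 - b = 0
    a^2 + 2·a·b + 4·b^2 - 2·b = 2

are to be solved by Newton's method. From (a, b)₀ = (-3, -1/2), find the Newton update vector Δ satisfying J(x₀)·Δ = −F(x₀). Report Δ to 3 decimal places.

(1.655, 0.034)

At (-3, -1/2): F = (-1.000, 12.000).
Jacobian J = [[2·b^2, 4·a·b - 1], [2·a + 2·b, 2·a + 8·b - 2]].
At the point, J = [[0.500, 5.000], [-7.000, -12.000]] (det J = 29.000).
Solving J·Δ = −F gives Δ = (1.655, 0.034).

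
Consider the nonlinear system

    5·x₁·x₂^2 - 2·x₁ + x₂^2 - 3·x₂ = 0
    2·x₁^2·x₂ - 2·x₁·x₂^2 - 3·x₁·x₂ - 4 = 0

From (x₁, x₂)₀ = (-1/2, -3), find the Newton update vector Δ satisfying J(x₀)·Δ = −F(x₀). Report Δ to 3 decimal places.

At (-1/2, -3): F = (-3.500, -1.000).
Jacobian J = [[5·x₂^2 - 2, 10·x₁·x₂ + 2·x₂ - 3], [4·x₁·x₂ - 2·x₂^2 - 3·x₂, 2·x₁^2 - 4·x₁·x₂ - 3·x₁]].
At the point, J = [[43.000, 6.000], [-3.000, -4.000]] (det J = -154.000).
Solving J·Δ = −F gives Δ = (0.130, -0.347).

(0.130, -0.347)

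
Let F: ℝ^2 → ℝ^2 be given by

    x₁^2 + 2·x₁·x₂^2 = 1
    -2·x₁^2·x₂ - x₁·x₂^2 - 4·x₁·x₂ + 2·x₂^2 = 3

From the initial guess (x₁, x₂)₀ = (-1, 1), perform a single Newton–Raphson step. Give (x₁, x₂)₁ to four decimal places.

(-3.0000, 0.5000)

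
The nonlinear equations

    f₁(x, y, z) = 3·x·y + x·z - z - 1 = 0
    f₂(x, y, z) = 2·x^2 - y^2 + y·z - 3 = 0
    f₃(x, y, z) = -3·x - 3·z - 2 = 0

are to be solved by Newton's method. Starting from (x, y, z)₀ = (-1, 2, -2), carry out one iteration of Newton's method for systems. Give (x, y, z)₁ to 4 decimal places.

(-0.3889, 0.6667, -0.2778)

At (-1, 2, -2): F = (-3.0000, -9.0000, 7.0000).
Jacobian J = [[3·y + z, 3·x, x - 1], [4·x, -2·y + z, y], [-3, 0, -3]].
At the point, J = [[4.0000, -3.0000, -2.0000], [-4.0000, -6.0000, 2.0000], [-3.0000, 0.0000, -3.0000]] (det J = 162.0000).
Solving J·Δ = −F gives Δ = (0.6111, -1.3333, 1.7222).
Then the next iterate is (x, y, z)₁ = (-0.3889, 0.6667, -0.2778).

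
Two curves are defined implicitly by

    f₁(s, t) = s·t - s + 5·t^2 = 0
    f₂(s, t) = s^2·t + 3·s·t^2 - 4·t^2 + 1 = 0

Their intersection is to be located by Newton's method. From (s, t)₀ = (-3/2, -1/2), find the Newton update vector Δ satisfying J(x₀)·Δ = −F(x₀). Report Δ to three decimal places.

At (-3/2, -1/2): F = (3.500, -2.250).
Jacobian J = [[t - 1, s + 10·t], [2·s·t + 3·t^2, s^2 + 6·s·t - 8·t]].
At the point, J = [[-1.500, -6.500], [2.250, 10.750]] (det J = -1.500).
Solving J·Δ = −F gives Δ = (15.333, -3.000).

(15.333, -3.000)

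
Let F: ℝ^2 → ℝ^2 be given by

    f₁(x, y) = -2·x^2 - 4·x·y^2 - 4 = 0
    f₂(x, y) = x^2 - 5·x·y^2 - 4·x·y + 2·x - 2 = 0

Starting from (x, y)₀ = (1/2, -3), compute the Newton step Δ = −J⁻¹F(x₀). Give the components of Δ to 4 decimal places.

(-0.6381, -0.1455)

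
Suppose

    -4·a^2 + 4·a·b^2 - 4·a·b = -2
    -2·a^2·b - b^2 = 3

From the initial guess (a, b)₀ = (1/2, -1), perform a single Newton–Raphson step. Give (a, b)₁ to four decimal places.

At (1/2, -1): F = (5.0000, -3.5000).
Jacobian J = [[-8·a + 4·b^2 - 4·b, 8·a·b - 4·a], [-4·a·b, -2·a^2 - 2·b]].
At the point, J = [[4.0000, -6.0000], [2.0000, 1.5000]] (det J = 18.0000).
Solving J·Δ = −F gives Δ = (0.7500, 1.3333).
Then the next iterate is (a, b)₁ = (1.2500, 0.3333).

(1.2500, 0.3333)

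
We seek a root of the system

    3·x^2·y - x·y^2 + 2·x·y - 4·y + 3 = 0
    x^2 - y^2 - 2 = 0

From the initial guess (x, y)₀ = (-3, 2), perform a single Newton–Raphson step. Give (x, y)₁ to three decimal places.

At (-3, 2): F = (49.000, 3.000).
Jacobian J = [[6·x·y - y^2 + 2·y, 3·x^2 - 2·x·y + 2·x - 4], [2·x, -2·y]].
At the point, J = [[-36.000, 29.000], [-6.000, -4.000]] (det J = 318.000).
Solving J·Δ = −F gives Δ = (0.890, -0.585).
Then the next iterate is (x, y)₁ = (-2.110, 1.415).

(-2.110, 1.415)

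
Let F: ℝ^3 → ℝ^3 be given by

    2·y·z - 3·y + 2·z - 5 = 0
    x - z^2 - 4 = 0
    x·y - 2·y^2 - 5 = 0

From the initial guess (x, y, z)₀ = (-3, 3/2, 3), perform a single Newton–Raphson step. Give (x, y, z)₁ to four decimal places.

(6.3750, 1.5069, 1.8958)

At (-3, 3/2, 3): F = (5.5000, -16.0000, -14.0000).
Jacobian J = [[0, 2·z - 3, 2·y + 2], [1, 0, -2·z], [y, x - 4·y, 0]].
At the point, J = [[0.0000, 3.0000, 5.0000], [1.0000, 0.0000, -6.0000], [1.5000, -9.0000, 0.0000]] (det J = -72.0000).
Solving J·Δ = −F gives Δ = (9.3750, 0.0069, -1.1042).
Then the next iterate is (x, y, z)₁ = (6.3750, 1.5069, 1.8958).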